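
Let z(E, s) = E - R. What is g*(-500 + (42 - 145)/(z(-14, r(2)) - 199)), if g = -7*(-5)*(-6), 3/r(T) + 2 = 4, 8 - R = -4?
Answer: 1573558/15 ≈ 1.0490e+5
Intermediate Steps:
R = 12 (R = 8 - 1*(-4) = 8 + 4 = 12)
r(T) = 3/2 (r(T) = 3/(-2 + 4) = 3/2)
z(E, s) = -12 + E (z(E, s) = E - 1*12 = E - 12 = -12 + E)
g = -210 (g = 35*(-6) = -210)
g*(-500 + (42 - 145)/(z(-14, r(2)) - 199)) = -210*(-500 + (42 - 145)/((-12 - 14) - 199)) = -210*(-500 - 103/(-26 - 199)) = -210*(-500 - 103/(-225)) = -210*(-500 - 103*(-1/225)) = -210*(-500 + 103/225) = -210*(-112397/225) = 1573558/15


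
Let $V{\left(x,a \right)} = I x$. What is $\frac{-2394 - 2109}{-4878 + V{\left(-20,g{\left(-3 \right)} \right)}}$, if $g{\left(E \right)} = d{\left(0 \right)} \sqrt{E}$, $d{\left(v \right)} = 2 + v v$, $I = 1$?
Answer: $\frac{57}{62} \approx 0.91935$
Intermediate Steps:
$d{\left(v \right)} = 2 + v^{2}$
$g{\left(E \right)} = 2 \sqrt{E}$ ($g{\left(E \right)} = \left(2 + 0^{2}\right) \sqrt{E} = \left(2 + 0\right) \sqrt{E} = 2 \sqrt{E}$)
$V{\left(x,a \right)} = x$ ($V{\left(x,a \right)} = 1 x = x$)
$\frac{-2394 - 2109}{-4878 + V{\left(-20,g{\left(-3 \right)} \right)}} = \frac{-2394 - 2109}{-4878 - 20} = - \frac{4503}{-4898} = \left(-4503\right) \left(- \frac{1}{4898}\right) = \frac{57}{62}$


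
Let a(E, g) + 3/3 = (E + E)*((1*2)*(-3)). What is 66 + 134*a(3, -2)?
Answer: -4892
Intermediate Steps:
a(E, g) = -1 - 12*E (a(E, g) = -1 + (E + E)*((1*2)*(-3)) = -1 + (2*E)*(2*(-3)) = -1 + (2*E)*(-6) = -1 - 12*E)
66 + 134*a(3, -2) = 66 + 134*(-1 - 12*3) = 66 + 134*(-1 - 36) = 66 + 134*(-37) = 66 - 4958 = -4892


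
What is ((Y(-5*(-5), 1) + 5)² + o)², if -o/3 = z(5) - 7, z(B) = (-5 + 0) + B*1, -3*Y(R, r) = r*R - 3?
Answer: 56644/81 ≈ 699.31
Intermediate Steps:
Y(R, r) = 1 - R*r/3 (Y(R, r) = -(r*R - 3)/3 = -(R*r - 3)/3 = -(-3 + R*r)/3 = 1 - R*r/3)
z(B) = -5 + B
o = 21 (o = -3*((-5 + 5) - 7) = -3*(0 - 7) = -3*(-7) = 21)
((Y(-5*(-5), 1) + 5)² + o)² = (((1 - ⅓*(-5*(-5))*1) + 5)² + 21)² = (((1 - ⅓*25*1) + 5)² + 21)² = (((1 - 25/3) + 5)² + 21)² = ((-22/3 + 5)² + 21)² = ((-7/3)² + 21)² = (49/9 + 21)² = (238/9)² = 56644/81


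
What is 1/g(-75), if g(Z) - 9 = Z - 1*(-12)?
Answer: -1/54 ≈ -0.018519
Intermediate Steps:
g(Z) = 21 + Z (g(Z) = 9 + (Z - 1*(-12)) = 9 + (Z + 12) = 9 + (12 + Z) = 21 + Z)
1/g(-75) = 1/(21 - 75) = 1/(-54) = -1/54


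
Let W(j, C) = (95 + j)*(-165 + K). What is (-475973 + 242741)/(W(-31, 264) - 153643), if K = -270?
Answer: 233232/181483 ≈ 1.2851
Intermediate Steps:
W(j, C) = -41325 - 435*j (W(j, C) = (95 + j)*(-165 - 270) = (95 + j)*(-435) = -41325 - 435*j)
(-475973 + 242741)/(W(-31, 264) - 153643) = (-475973 + 242741)/((-41325 - 435*(-31)) - 153643) = -233232/((-41325 + 13485) - 153643) = -233232/(-27840 - 153643) = -233232/(-181483) = -233232*(-1/181483) = 233232/181483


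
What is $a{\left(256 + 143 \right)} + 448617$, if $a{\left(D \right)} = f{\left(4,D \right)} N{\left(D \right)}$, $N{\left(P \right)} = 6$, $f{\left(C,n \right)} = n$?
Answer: $451011$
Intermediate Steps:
$a{\left(D \right)} = 6 D$ ($a{\left(D \right)} = D 6 = 6 D$)
$a{\left(256 + 143 \right)} + 448617 = 6 \left(256 + 143\right) + 448617 = 6 \cdot 399 + 448617 = 2394 + 448617 = 451011$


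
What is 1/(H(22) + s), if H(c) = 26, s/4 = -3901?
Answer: -1/15578 ≈ -6.4193e-5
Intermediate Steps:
s = -15604 (s = 4*(-3901) = -15604)
1/(H(22) + s) = 1/(26 - 15604) = 1/(-15578) = -1/15578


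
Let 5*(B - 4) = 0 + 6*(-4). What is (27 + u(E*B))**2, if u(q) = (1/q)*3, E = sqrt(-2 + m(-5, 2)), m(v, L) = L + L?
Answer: 23553/32 - 405*sqrt(2)/4 ≈ 592.84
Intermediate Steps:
B = -4/5 (B = 4 + (0 + 6*(-4))/5 = 4 + (0 - 24)/5 = 4 + (1/5)*(-24) = 4 - 24/5 = -4/5 ≈ -0.80000)
m(v, L) = 2*L
E = sqrt(2) (E = sqrt(-2 + 2*2) = sqrt(-2 + 4) = sqrt(2) ≈ 1.4142)
u(q) = 3/q
(27 + u(E*B))**2 = (27 + 3/((sqrt(2)*(-4/5))))**2 = (27 + 3/((-4*sqrt(2)/5)))**2 = (27 + 3*(-5*sqrt(2)/8))**2 = (27 - 15*sqrt(2)/8)**2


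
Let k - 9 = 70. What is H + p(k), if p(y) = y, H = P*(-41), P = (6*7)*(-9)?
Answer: 15577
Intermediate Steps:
k = 79 (k = 9 + 70 = 79)
P = -378 (P = 42*(-9) = -378)
H = 15498 (H = -378*(-41) = 15498)
H + p(k) = 15498 + 79 = 15577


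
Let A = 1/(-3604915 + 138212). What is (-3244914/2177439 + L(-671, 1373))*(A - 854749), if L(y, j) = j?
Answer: -2949707019290033208828/2516178104539 ≈ -1.1723e+9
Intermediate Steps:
A = -1/3466703 (A = 1/(-3466703) = -1/3466703 ≈ -2.8846e-7)
(-3244914/2177439 + L(-671, 1373))*(A - 854749) = (-3244914/2177439 + 1373)*(-1/3466703 - 854749) = (-3244914*1/2177439 + 1373)*(-2963160922548/3466703) = (-1081638/725813 + 1373)*(-2963160922548/3466703) = (995459611/725813)*(-2963160922548/3466703) = -2949707019290033208828/2516178104539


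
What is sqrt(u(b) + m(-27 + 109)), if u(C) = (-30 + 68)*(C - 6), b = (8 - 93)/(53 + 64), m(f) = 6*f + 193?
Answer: sqrt(653107)/39 ≈ 20.722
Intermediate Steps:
m(f) = 193 + 6*f
b = -85/117 ≈ -0.72650
u(C) = -228 + 38*C (u(C) = 38*(-6 + C) = -228 + 38*C)
sqrt(u(b) + m(-27 + 109)) = sqrt((-228 + 38*(-85/117)) + (193 + 6*(-27 + 109))) = sqrt((-228 - 3230/117) + (193 + 6*82)) = sqrt(-29906/117 + (193 + 492)) = sqrt(-29906/117 + 685) = sqrt(50239/117) = sqrt(653107)/39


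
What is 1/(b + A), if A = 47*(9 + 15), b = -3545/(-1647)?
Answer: 1647/1861361 ≈ 0.00088484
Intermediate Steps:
b = 3545/1647 (b = -3545*(-1/1647) = 3545/1647 ≈ 2.1524)
A = 1128 (A = 47*24 = 1128)
1/(b + A) = 1/(3545/1647 + 1128) = 1/(1861361/1647) = 1647/1861361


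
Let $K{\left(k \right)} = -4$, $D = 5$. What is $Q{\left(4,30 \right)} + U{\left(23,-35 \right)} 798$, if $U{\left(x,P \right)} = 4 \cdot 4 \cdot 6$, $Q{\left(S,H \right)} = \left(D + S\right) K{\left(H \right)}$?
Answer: $76572$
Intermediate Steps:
$Q{\left(S,H \right)} = -20 - 4 S$ ($Q{\left(S,H \right)} = \left(5 + S\right) \left(-4\right) = -20 - 4 S$)
$U{\left(x,P \right)} = 96$ ($U{\left(x,P \right)} = 16 \cdot 6 = 96$)
$Q{\left(4,30 \right)} + U{\left(23,-35 \right)} 798 = \left(-20 - 16\right) + 96 \cdot 798 = \left(-20 - 16\right) + 76608 = -36 + 76608 = 76572$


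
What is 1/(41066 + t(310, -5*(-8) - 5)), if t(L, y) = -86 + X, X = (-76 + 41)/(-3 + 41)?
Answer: 38/1557205 ≈ 2.4403e-5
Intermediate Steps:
X = -35/38 ≈ -0.92105
t(L, y) = -3303/38 (t(L, y) = -86 - 35/38 = -3303/38)
1/(41066 + t(310, -5*(-8) - 5)) = 1/(41066 - 3303/38) = 1/(1557205/38) = 38/1557205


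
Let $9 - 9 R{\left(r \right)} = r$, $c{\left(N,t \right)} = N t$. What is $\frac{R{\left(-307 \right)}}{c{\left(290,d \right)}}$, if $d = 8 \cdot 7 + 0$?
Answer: $\frac{79}{36540} \approx 0.002162$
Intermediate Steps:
$d = 56$ ($d = 56 + 0 = 56$)
$R{\left(r \right)} = 1 - \frac{r}{9}$
$\frac{R{\left(-307 \right)}}{c{\left(290,d \right)}} = \frac{1 - - \frac{307}{9}}{290 \cdot 56} = \frac{1 + \frac{307}{9}}{16240} = \frac{316}{9} \cdot \frac{1}{16240} = \frac{79}{36540}$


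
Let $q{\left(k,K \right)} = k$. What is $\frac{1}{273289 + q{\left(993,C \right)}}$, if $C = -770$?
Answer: $\frac{1}{274282} \approx 3.6459 \cdot 10^{-6}$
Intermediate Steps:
$\frac{1}{273289 + q{\left(993,C \right)}} = \frac{1}{273289 + 993} = \frac{1}{274282}$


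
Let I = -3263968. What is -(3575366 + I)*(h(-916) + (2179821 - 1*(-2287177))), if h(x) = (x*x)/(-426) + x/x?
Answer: -296155459950082/213 ≈ -1.3904e+12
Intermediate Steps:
h(x) = 1 - x**2/426 (h(x) = x**2*(-1/426) + 1 = -x**2/426 + 1 = 1 - x**2/426)
-(3575366 + I)*(h(-916) + (2179821 - 1*(-2287177))) = -(3575366 - 3263968)*((1 - 1/426*(-916)**2) + (2179821 - 1*(-2287177))) = -311398*((1 - 1/426*839056) + (2179821 + 2287177)) = -311398*((1 - 419528/213) + 4466998) = -311398*(-419315/213 + 4466998) = -311398*951051259/213 = -1*296155459950082/213 = -296155459950082/213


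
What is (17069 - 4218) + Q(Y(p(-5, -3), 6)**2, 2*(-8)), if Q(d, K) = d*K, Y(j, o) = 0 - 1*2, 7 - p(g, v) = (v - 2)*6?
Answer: 12787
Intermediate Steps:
p(g, v) = 19 - 6*v (p(g, v) = 7 - (v - 2)*6 = 7 - (-2 + v)*6 = 7 - (-12 + 6*v) = 7 + (12 - 6*v) = 19 - 6*v)
Y(j, o) = -2 (Y(j, o) = 0 - 2 = -2)
Q(d, K) = K*d
(17069 - 4218) + Q(Y(p(-5, -3), 6)**2, 2*(-8)) = (17069 - 4218) + (2*(-8))*(-2)**2 = 12851 - 16*4 = 12851 - 64 = 12787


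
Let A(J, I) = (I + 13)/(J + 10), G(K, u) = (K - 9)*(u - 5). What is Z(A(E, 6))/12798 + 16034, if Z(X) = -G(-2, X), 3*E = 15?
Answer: 1539023182/95985 ≈ 16034.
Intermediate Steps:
E = 5 (E = (1/3)*15 = 5)
G(K, u) = (-9 + K)*(-5 + u)
A(J, I) = (13 + I)/(10 + J)
Z(X) = -55 + 11*X (Z(X) = -(45 - 9*X - 5*(-2) - 2*X) = -(45 - 9*X + 10 - 2*X) = -(55 - 11*X) = -55 + 11*X)
Z(A(E, 6))/12798 + 16034 = (-55 + 11*((13 + 6)/(10 + 5)))/12798 + 16034 = (-55 + 11*(19/15))*(1/12798) + 16034 = (-55 + 209/15)*(1/12798) + 16034 = -616/15*1/12798 + 16034 = -308/95985 + 16034 = 1539023182/95985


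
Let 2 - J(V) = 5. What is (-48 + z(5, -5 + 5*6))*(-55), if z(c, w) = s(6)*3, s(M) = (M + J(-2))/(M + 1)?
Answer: 17985/7 ≈ 2569.3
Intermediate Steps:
J(V) = -3 (J(V) = 2 - 1*5 = 2 - 5 = -3)
s(M) = (-3 + M)/(1 + M) (s(M) = (M - 3)/(M + 1) = (-3 + M)/(1 + M))
z(c, w) = 9/7 (z(c, w) = ((-3 + 6)/(1 + 6))*3 = (3/7)*3 = 9/7)
(-48 + z(5, -5 + 5*6))*(-55) = (-48 + 9/7)*(-55) = -327/7*(-55) = 17985/7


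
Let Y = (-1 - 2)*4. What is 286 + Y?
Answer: 274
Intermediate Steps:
Y = -12 (Y = -3*4 = -12)
286 + Y = 286 - 12 = 274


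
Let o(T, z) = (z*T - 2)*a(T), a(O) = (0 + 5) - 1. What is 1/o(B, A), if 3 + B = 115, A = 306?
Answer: 1/137080 ≈ 7.2950e-6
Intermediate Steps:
a(O) = 4 (a(O) = 5 - 1 = 4)
B = 112 (B = -3 + 115 = 112)
o(T, z) = -8 + 4*T*z (o(T, z) = (z*T - 2)*4 = (T*z - 2)*4 = (-2 + T*z)*4 = -8 + 4*T*z)
1/o(B, A) = 1/(-8 + 4*112*306) = 1/(-8 + 137088) = 1/137080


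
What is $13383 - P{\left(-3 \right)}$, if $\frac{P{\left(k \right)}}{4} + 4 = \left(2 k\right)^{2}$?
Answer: $13255$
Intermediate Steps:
$P{\left(k \right)} = -16 + 16 k^{2}$ ($P{\left(k \right)} = -16 + 4 \left(2 k\right)^{2} = -16 + 4 \cdot 4 k^{2} = -16 + 16 k^{2}$)
$13383 - P{\left(-3 \right)} = 13383 - \left(-16 + 16 \left(-3\right)^{2}\right) = 13383 - \left(-16 + 16 \cdot 9\right) = 13383 - \left(-16 + 144\right) = 13383 - 128 = 13255$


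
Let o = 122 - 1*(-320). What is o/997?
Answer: 442/997 ≈ 0.44333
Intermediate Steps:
o = 442 (o = 122 + 320 = 442)
o/997 = 442/997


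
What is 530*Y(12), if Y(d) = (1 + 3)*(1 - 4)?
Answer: -6360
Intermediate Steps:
Y(d) = -12 (Y(d) = 4*(-3) = -12)
530*Y(12) = 530*(-12) = -6360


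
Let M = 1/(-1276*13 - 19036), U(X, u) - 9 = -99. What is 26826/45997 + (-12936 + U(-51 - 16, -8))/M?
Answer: 21344366216154/45997 ≈ 4.6404e+8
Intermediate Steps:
U(X, u) = -90 (U(X, u) = 9 - 99 = -90)
M = -1/35624 (M = 1/(-16588 - 19036) = 1/(-35624) = -1/35624 ≈ -2.8071e-5)
26826/45997 + (-12936 + U(-51 - 16, -8))/M = 26826/45997 + (-12936 - 90)/(-1/35624) = 26826*(1/45997) - 13026*(-35624) = 26826/45997 + 464038224 = 21344366216154/45997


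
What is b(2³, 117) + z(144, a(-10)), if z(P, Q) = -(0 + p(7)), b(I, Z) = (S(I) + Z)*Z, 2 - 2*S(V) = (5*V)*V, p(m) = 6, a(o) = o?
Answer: -4920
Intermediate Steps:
S(V) = 1 - 5*V²/2 (S(V) = 1 - 5*V*V/2 = 1 - 5*V²/2)
b(I, Z) = Z*(1 + Z - 5*I²/2) (b(I, Z) = ((1 - 5*I²/2) + Z)*Z = (1 + Z - 5*I²/2)*Z = Z*(1 + Z - 5*I²/2))
z(P, Q) = -6 (z(P, Q) = -(0 + 6) = -1*6 = -6)
b(2³, 117) + z(144, a(-10)) = (½)*117*(2 - 5*(2³)² + 2*117) - 6 = (½)*117*(2 - 5*8² + 234) - 6 = (½)*117*(2 - 5*64 + 234) - 6 = (½)*117*(2 - 320 + 234) - 6 = (½)*117*(-84) - 6 = -4914 - 6 = -4920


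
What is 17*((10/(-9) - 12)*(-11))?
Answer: 22066/9 ≈ 2451.8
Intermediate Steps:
17*((10/(-9) - 12)*(-11)) = 17*((10*(-⅑) - 12)*(-11)) = 17*((-10/9 - 12)*(-11)) = 17*(-118/9*(-11)) = 17*(1298/9) = 22066/9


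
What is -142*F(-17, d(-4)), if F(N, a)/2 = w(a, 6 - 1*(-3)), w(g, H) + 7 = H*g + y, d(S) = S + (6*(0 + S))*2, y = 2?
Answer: 134332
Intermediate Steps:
d(S) = 13*S (d(S) = S + (6*S)*2 = S + 12*S = 13*S)
w(g, H) = -5 + H*g (w(g, H) = -7 + (H*g + 2) = -7 + (2 + H*g) = -5 + H*g)
F(N, a) = -10 + 18*a (F(N, a) = 2*(-5 + (6 - 1*(-3))*a) = 2*(-5 + (6 + 3)*a) = 2*(-5 + 9*a) = -10 + 18*a)
-142*F(-17, d(-4)) = -142*(-10 + 18*(13*(-4))) = -142*(-10 + 18*(-52)) = -142*(-10 - 936) = -142*(-946) = 134332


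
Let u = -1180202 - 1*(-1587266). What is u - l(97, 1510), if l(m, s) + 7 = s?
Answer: 405561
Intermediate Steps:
l(m, s) = -7 + s
u = 407064 (u = -1180202 + 1587266 = 407064)
u - l(97, 1510) = 407064 - (-7 + 1510) = 407064 - 1*1503 = 407064 - 1503 = 405561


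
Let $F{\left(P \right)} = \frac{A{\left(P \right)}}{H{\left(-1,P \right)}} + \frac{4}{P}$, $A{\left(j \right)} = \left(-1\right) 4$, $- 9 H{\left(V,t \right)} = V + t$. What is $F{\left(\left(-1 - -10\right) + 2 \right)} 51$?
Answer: $\frac{11118}{55} \approx 202.15$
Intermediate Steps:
$H{\left(V,t \right)} = - \frac{V}{9} - \frac{t}{9}$ ($H{\left(V,t \right)} = - \frac{V + t}{9} = - \frac{V}{9} - \frac{t}{9}$)
$A{\left(j \right)} = -4$
$F{\left(P \right)} = - \frac{4}{\frac{1}{9} - \frac{P}{9}} + \frac{4}{P}$ ($F{\left(P \right)} = - \frac{4}{\left(- \frac{1}{9}\right) \left(-1\right) - \frac{P}{9}} + \frac{4}{P} = - \frac{4}{\frac{1}{9} - \frac{P}{9}} + \frac{4}{P}$)
$F{\left(\left(-1 - -10\right) + 2 \right)} 51 = \frac{4 \left(-1 + 10 \left(\left(-1 - -10\right) + 2\right)\right)}{\left(\left(-1 - -10\right) + 2\right) \left(-1 + \left(\left(-1 - -10\right) + 2\right)\right)} 51 = \frac{4 \left(-1 + 10 \left(\left(-1 + 10\right) + 2\right)\right)}{\left(\left(-1 + 10\right) + 2\right) \left(-1 + \left(\left(-1 + 10\right) + 2\right)\right)} 51 = \frac{4 \left(-1 + 10 \left(9 + 2\right)\right)}{\left(9 + 2\right) \left(-1 + \left(9 + 2\right)\right)} 51 = \frac{4 \left(-1 + 10 \cdot 11\right)}{11 \left(-1 + 11\right)} 51 = 4 \cdot \frac{1}{11} \cdot \frac{1}{10} \left(-1 + 110\right) 51 = 4 \cdot \frac{1}{11} \cdot \frac{1}{10} \cdot 109 \cdot 51 = \frac{218}{55} \cdot 51 = \frac{11118}{55}$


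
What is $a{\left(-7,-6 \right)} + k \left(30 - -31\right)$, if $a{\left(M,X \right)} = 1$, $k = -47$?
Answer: $-2866$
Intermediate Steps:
$a{\left(-7,-6 \right)} + k \left(30 - -31\right) = 1 - 47 \left(30 - -31\right) = 1 - 47 \left(30 + 31\right) = 1 - 2867 = -2866$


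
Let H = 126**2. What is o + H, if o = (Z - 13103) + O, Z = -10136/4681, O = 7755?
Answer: 49271432/4681 ≈ 10526.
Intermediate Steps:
Z = -10136/4681 (Z = -10136*1/4681 = -10136/4681 ≈ -2.1653)
H = 15876
o = -25044124/4681 (o = (-10136/4681 - 13103) + 7755 = -61345279/4681 + 7755 = -25044124/4681 ≈ -5350.2)
o + H = -25044124/4681 + 15876 = 49271432/4681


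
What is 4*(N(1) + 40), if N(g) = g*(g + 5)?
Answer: 184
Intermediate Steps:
N(g) = g*(5 + g)
4*(N(1) + 40) = 4*(1*(5 + 1) + 40) = 4*(1*6 + 40) = 4*(6 + 40) = 4*46 = 184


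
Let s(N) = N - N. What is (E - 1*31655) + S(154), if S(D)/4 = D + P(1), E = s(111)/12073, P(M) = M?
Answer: -31035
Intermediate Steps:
s(N) = 0
E = 0 (E = 0/12073 = 0*(1/12073) = 0)
S(D) = 4 + 4*D (S(D) = 4*(D + 1) = 4*(1 + D) = 4 + 4*D)
(E - 1*31655) + S(154) = (0 - 1*31655) + (4 + 4*154) = (0 - 31655) + (4 + 616) = -31655 + 620 = -31035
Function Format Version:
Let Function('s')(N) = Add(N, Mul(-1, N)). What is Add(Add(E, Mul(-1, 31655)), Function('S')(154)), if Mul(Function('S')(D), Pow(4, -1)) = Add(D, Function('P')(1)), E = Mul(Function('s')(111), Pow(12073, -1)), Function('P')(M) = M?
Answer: -31035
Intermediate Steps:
Function('s')(N) = 0
E = 0 (E = Mul(0, Pow(12073, -1)) = Mul(0, Rational(1, 12073)) = 0)
Function('S')(D) = Add(4, Mul(4, D)) (Function('S')(D) = Mul(4, Add(D, 1)) = Mul(4, Add(1, D)) = Add(4, Mul(4, D)))
Add(Add(E, Mul(-1, 31655)), Function('S')(154)) = Add(Add(0, Mul(-1, 31655)), Add(4, Mul(4, 154))) = Add(Add(0, -31655), Add(4, 616)) = Add(-31655, 620) = -31035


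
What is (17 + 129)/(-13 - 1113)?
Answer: -73/563 ≈ -0.12966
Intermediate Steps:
(17 + 129)/(-13 - 1113) = 146/(-1126) = 146*(-1/1126) = -73/563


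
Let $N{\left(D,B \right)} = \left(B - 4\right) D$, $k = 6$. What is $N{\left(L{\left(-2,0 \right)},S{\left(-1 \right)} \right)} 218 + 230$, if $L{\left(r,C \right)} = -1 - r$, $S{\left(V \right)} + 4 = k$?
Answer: $-206$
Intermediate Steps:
$S{\left(V \right)} = 2$ ($S{\left(V \right)} = -4 + 6 = 2$)
$N{\left(D,B \right)} = D \left(-4 + B\right)$ ($N{\left(D,B \right)} = \left(-4 + B\right) D = D \left(-4 + B\right)$)
$N{\left(L{\left(-2,0 \right)},S{\left(-1 \right)} \right)} 218 + 230 = \left(-1 - -2\right) \left(-4 + 2\right) 218 + 230 = \left(-1 + 2\right) \left(-2\right) 218 + 230 = 1 \left(-2\right) 218 + 230 = \left(-2\right) 218 + 230 = -436 + 230 = -206$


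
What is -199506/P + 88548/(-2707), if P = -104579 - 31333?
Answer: -1915778839/61318964 ≈ -31.243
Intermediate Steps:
P = -135912
-199506/P + 88548/(-2707) = -199506/(-135912) + 88548/(-2707) = -199506*(-1/135912) + 88548*(-1/2707) = 33251/22652 - 88548/2707 = -1915778839/61318964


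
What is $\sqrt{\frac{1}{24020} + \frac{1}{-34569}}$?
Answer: $\frac{\sqrt{243314847545}}{138391230} \approx 0.0035643$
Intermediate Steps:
$\sqrt{\frac{1}{24020} + \frac{1}{-34569}} = \sqrt{\frac{1}{24020} - \frac{1}{34569}} = \sqrt{\frac{10549}{830347380}} = \frac{\sqrt{243314847545}}{138391230}$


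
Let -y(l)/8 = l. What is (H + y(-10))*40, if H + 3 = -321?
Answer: -9760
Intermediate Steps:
H = -324 (H = -3 - 321 = -324)
y(l) = -8*l
(H + y(-10))*40 = (-324 - 8*(-10))*40 = (-324 + 80)*40 = -244*40 = -9760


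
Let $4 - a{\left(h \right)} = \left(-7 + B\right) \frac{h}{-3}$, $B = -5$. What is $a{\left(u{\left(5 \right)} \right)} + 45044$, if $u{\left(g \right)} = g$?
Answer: $45028$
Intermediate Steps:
$a{\left(h \right)} = 4 - 4 h$ ($a{\left(h \right)} = 4 - \left(-7 - 5\right) \frac{h}{-3} = 4 - - 12 h \left(- \frac{1}{3}\right) = 4 - - 12 \left(- \frac{h}{3}\right) = 4 - 4 h$)
$a{\left(u{\left(5 \right)} \right)} + 45044 = \left(4 - 20\right) + 45044 = -16 + 45044 = 45028$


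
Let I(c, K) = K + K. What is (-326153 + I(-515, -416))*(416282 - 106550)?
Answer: -101277718020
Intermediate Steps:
I(c, K) = 2*K
(-326153 + I(-515, -416))*(416282 - 106550) = (-326153 + 2*(-416))*(416282 - 106550) = (-326153 - 832)*309732 = -326985*309732 = -101277718020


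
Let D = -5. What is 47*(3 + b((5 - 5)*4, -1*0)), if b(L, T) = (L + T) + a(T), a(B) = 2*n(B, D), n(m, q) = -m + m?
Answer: 141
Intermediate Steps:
n(m, q) = 0
a(B) = 0 (a(B) = 2*0 = 0)
b(L, T) = L + T (b(L, T) = (L + T) + 0 = L + T)
47*(3 + b((5 - 5)*4, -1*0)) = 47*(3 + ((5 - 5)*4 - 1*0)) = 47*(3 + (0*4 + 0)) = 47*(3 + (0 + 0)) = 47*(3 + 0) = 47*3 = 141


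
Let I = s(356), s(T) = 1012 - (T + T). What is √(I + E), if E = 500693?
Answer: √500993 ≈ 707.81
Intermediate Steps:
s(T) = 1012 - 2*T
I = 300 (I = 1012 - 2*356 = 1012 - 712 = 300)
√(I + E) = √(300 + 500693) = √500993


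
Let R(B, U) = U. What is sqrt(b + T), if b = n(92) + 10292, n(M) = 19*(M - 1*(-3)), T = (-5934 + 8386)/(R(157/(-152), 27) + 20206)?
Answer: sqrt(4952250385349)/20233 ≈ 109.99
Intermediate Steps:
T = 2452/20233 (T = (-5934 + 8386)/(27 + 20206) = 2452/20233 ≈ 0.12119)
n(M) = 57 + 19*M (n(M) = 19*(M + 3) = 19*(3 + M) = 57 + 19*M)
b = 12097 (b = (57 + 19*92) + 10292 = (57 + 1748) + 10292 = 1805 + 10292 = 12097)
sqrt(b + T) = sqrt(12097 + 2452/20233) = sqrt(244761053/20233) = sqrt(4952250385349)/20233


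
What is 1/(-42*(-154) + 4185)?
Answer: 1/10653 ≈ 9.3870e-5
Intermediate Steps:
1/(-42*(-154) + 4185) = 1/(6468 + 4185) = 1/10653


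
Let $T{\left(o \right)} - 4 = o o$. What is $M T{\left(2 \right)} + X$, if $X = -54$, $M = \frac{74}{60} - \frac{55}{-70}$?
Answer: $- \frac{3974}{105} \approx -37.848$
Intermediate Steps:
$M = \frac{212}{105}$ ($M = 74 \cdot \frac{1}{60} - - \frac{11}{14} = \frac{37}{30} + \frac{11}{14} = \frac{212}{105} \approx 2.019$)
$T{\left(o \right)} = 4 + o^{2}$ ($T{\left(o \right)} = 4 + o o = 4 + o^{2}$)
$M T{\left(2 \right)} + X = \frac{212 \left(4 + 2^{2}\right)}{105} - 54 = \frac{212 \left(4 + 4\right)}{105} - 54 = \frac{212}{105} \cdot 8 - 54 = \frac{1696}{105} - 54 = - \frac{3974}{105}$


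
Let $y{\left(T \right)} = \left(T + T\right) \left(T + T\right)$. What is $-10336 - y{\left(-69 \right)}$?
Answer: $-29380$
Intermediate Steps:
$y{\left(T \right)} = 4 T^{2}$ ($y{\left(T \right)} = 2 T 2 T = 4 T^{2}$)
$-10336 - y{\left(-69 \right)} = -10336 - 4 \left(-69\right)^{2} = -10336 - 4 \cdot 4761 = -10336 - 19044 = -29380$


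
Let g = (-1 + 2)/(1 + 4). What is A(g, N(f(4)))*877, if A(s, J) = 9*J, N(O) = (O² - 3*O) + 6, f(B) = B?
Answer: 78930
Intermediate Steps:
N(O) = 6 + O² - 3*O
g = ⅕ (g = 1/5 = 1*(⅕) = ⅕ ≈ 0.20000)
A(g, N(f(4)))*877 = (9*(6 + 4² - 3*4))*877 = (9*(6 + 16 - 12))*877 = (9*10)*877 = 90*877 = 78930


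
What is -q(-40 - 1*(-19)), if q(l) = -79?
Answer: 79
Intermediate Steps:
-q(-40 - 1*(-19)) = -1*(-79) = 79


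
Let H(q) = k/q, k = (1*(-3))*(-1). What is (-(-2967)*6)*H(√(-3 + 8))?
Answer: 53406*√5/5 ≈ 23884.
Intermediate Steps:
k = 3 (k = -3*(-1) = 3)
H(q) = 3/q
(-(-2967)*6)*H(√(-3 + 8)) = (-(-2967)*6)*(3/(√(-3 + 8))) = (-129*(-138))*(3/(√5)) = 17802*(3*(√5/5)) = 17802*(3*√5/5) = 53406*√5/5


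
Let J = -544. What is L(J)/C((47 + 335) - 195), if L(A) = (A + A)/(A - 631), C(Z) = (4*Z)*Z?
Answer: 16/2416975 ≈ 6.6198e-6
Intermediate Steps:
C(Z) = 4*Z²
L(A) = 2*A/(-631 + A) (L(A) = (2*A)/(-631 + A) = 2*A/(-631 + A))
L(J)/C((47 + 335) - 195) = (2*(-544)/(-631 - 544))/((4*((47 + 335) - 195)²)) = (2*(-544)/(-1175))/((4*(382 - 195)²)) = (2*(-544)*(-1/1175))/((4*187²)) = 1088/(1175*((4*34969))) = (1088/1175)/139876 = (1088/1175)*(1/139876) = 16/2416975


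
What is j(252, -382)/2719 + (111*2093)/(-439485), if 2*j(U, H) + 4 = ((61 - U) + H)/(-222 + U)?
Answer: -169803277/318655924 ≈ -0.53287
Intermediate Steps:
j(U, H) = -2 + (61 + H - U)/(2*(-222 + U)) (j(U, H) = -2 + (((61 - U) + H)/(-222 + U))/2 = -2 + ((61 + H - U)/(-222 + U))/2 = -2 + (61 + H - U)/(2*(-222 + U)))
j(252, -382)/2719 + (111*2093)/(-439485) = ((949 - 382 - 5*252)/(2*(-222 + 252)))/2719 + (111*2093)/(-439485) = ((½)*(949 - 382 - 1260)/30)*(1/2719) + 232323*(-1/439485) = ((½)*(1/30)*(-693))*(1/2719) - 77441/146495 = -231/20*1/2719 - 77441/146495 = -231/54380 - 77441/146495 = -169803277/318655924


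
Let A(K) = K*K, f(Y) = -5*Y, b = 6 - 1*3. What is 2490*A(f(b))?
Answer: 560250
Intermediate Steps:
b = 3 (b = 6 - 3 = 3)
A(K) = K²
2490*A(f(b)) = 2490*(-5*3)² = 2490*(-15)² = 2490*225 = 560250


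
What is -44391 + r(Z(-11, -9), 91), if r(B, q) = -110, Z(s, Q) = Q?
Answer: -44501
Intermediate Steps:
-44391 + r(Z(-11, -9), 91) = -44391 - 110 = -44501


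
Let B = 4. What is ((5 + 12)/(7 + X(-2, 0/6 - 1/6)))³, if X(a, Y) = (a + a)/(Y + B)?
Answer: 59776471/2571353 ≈ 23.247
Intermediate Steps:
X(a, Y) = 2*a/(4 + Y) (X(a, Y) = (a + a)/(Y + 4) = (2*a)/(4 + Y) = 2*a/(4 + Y))
((5 + 12)/(7 + X(-2, 0/6 - 1/6)))³ = ((5 + 12)/(7 + 2*(-2)/(4 + (0/6 - 1/6))))³ = (17/(7 + 2*(-2)/(4 + (0*(⅙) - 1*⅙))))³ = (17/(7 + 2*(-2)/(4 + (0 - ⅙))))³ = (17/(7 + 2*(-2)/(4 - ⅙)))³ = (17/(7 + 2*(-2)/(23/6)))³ = (17/(7 + 2*(-2)*(6/23)))³ = (17/(7 - 24/23))³ = (17/(137/23))³ = (17*(23/137))³ = (391/137)³ = 59776471/2571353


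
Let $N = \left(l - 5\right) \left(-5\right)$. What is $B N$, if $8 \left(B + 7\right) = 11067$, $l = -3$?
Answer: $55055$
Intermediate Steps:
$B = \frac{11011}{8}$ ($B = -7 + \frac{1}{8} \cdot 11067 = -7 + \frac{11067}{8} = \frac{11011}{8} \approx 1376.4$)
$N = 40$ ($N = \left(-3 - 5\right) \left(-5\right) = \left(-8\right) \left(-5\right) = 40$)
$B N = \frac{11011}{8} \cdot 40 = 55055$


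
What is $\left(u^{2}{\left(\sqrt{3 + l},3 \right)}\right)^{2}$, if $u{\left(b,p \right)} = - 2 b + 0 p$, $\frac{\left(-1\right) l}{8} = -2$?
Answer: $5776$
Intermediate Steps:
$l = 16$ ($l = \left(-8\right) \left(-2\right) = 16$)
$u{\left(b,p \right)} = - 2 b$ ($u{\left(b,p \right)} = - 2 b + 0 = - 2 b$)
$\left(u^{2}{\left(\sqrt{3 + l},3 \right)}\right)^{2} = \left(\left(- 2 \sqrt{3 + 16}\right)^{2}\right)^{2} = \left(\left(- 2 \sqrt{19}\right)^{2}\right)^{2} = 76^{2} = 5776$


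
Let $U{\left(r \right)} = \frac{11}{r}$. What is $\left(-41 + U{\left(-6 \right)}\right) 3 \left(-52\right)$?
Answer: $6682$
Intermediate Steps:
$\left(-41 + U{\left(-6 \right)}\right) 3 \left(-52\right) = \left(-41 + \frac{11}{-6}\right) 3 \left(-52\right) = \left(-41 + 11 \left(- \frac{1}{6}\right)\right) \left(-156\right) = \left(-41 - \frac{11}{6}\right) \left(-156\right) = \left(- \frac{257}{6}\right) \left(-156\right) = 6682$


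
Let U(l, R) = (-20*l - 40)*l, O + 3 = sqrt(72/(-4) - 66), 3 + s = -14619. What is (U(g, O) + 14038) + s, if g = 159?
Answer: -512564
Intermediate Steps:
s = -14622 (s = -3 - 14619 = -14622)
O = -3 + 2*I*sqrt(21) (O = -3 + sqrt(72/(-4) - 66) = -3 + sqrt(72*(-1/4) - 66) = -3 + sqrt(-18 - 66) = -3 + sqrt(-84) = -3 + 2*I*sqrt(21) ≈ -3.0 + 9.1651*I)
U(l, R) = l*(-40 - 20*l) (U(l, R) = (-40 - 20*l)*l = l*(-40 - 20*l))
(U(g, O) + 14038) + s = (-20*159*(2 + 159) + 14038) - 14622 = (-20*159*161 + 14038) - 14622 = (-511980 + 14038) - 14622 = -497942 - 14622 = -512564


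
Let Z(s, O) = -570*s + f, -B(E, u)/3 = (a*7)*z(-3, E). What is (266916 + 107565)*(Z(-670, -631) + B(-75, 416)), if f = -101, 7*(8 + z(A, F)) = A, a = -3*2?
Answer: 142578772497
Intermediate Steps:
a = -6
z(A, F) = -8 + A/7
B(E, u) = -1062 (B(E, u) = -3*(-6*7)*(-8 + (⅐)*(-3)) = -(-126)*(-8 - 3/7) = -(-126)*(-59)/7 = -3*354 = -1062)
Z(s, O) = -101 - 570*s (Z(s, O) = -570*s - 101 = -101 - 570*s)
(266916 + 107565)*(Z(-670, -631) + B(-75, 416)) = (266916 + 107565)*((-101 - 570*(-670)) - 1062) = 374481*((-101 + 381900) - 1062) = 374481*(381799 - 1062) = 374481*380737 = 142578772497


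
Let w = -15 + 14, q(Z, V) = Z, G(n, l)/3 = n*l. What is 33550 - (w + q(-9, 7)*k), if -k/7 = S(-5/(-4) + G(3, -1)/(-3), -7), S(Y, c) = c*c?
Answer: 30464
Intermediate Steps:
G(n, l) = 3*l*n (G(n, l) = 3*(n*l) = 3*(l*n) = 3*l*n)
S(Y, c) = c**2
w = -1
k = -343 (k = -7*(-7)**2 = -7*49 = -343)
33550 - (w + q(-9, 7)*k) = 33550 - (-1 - 9*(-343)) = 33550 - (-1 + 3087) = 33550 - 1*3086 = 33550 - 3086 = 30464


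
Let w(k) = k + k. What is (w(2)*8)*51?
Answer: 1632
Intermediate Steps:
w(k) = 2*k
(w(2)*8)*51 = ((2*2)*8)*51 = (4*8)*51 = 32*51 = 1632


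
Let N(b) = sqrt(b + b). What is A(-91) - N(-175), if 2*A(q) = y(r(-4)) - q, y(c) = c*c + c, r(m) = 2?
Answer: 97/2 - 5*I*sqrt(14) ≈ 48.5 - 18.708*I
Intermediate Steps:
N(b) = sqrt(2)*sqrt(b) (N(b) = sqrt(2*b) = sqrt(2)*sqrt(b))
y(c) = c + c**2 (y(c) = c**2 + c = c + c**2)
A(q) = 3 - q/2 (A(q) = (2*(1 + 2) - q)/2 = (2*3 - q)/2 = (6 - q)/2 = 3 - q/2)
A(-91) - N(-175) = (3 - 1/2*(-91)) - sqrt(2)*sqrt(-175) = (3 + 91/2) - sqrt(2)*5*I*sqrt(7) = 97/2 - 5*I*sqrt(14)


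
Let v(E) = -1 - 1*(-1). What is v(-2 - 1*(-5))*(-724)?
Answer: 0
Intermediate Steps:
v(E) = 0 (v(E) = -1 + 1 = 0)
v(-2 - 1*(-5))*(-724) = 0*(-724) = 0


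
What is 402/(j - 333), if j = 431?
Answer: 201/49 ≈ 4.1020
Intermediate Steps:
402/(j - 333) = 402/(431 - 333) = 402/98 = 402*(1/98) = 201/49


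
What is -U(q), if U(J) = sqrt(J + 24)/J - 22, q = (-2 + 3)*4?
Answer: 22 - sqrt(7)/2 ≈ 20.677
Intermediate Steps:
q = 4 (q = 1*4 = 4)
U(J) = -22 + sqrt(24 + J)/J (U(J) = sqrt(24 + J)/J - 22 = -22 + sqrt(24 + J)/J)
-U(q) = -(-22 + sqrt(24 + 4)/4) = -(-22 + sqrt(28)/4) = -(-22 + (2*sqrt(7))/4) = -(-22 + sqrt(7)/2) = 22 - sqrt(7)/2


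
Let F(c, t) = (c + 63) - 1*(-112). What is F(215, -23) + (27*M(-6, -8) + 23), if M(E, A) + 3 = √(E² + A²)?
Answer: 602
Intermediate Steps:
F(c, t) = 175 + c (F(c, t) = (63 + c) + 112 = 175 + c)
M(E, A) = -3 + √(A² + E²) (M(E, A) = -3 + √(E² + A²) = -3 + √(A² + E²))
F(215, -23) + (27*M(-6, -8) + 23) = (175 + 215) + (27*(-3 + √((-8)² + (-6)²)) + 23) = 390 + (27*(-3 + √(64 + 36)) + 23) = 390 + (27*(-3 + √100) + 23) = 390 + (27*(-3 + 10) + 23) = 390 + (27*7 + 23) = 390 + (189 + 23) = 390 + 212 = 602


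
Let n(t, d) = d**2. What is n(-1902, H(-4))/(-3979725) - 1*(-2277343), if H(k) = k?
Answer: 9063198870659/3979725 ≈ 2.2773e+6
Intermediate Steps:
n(-1902, H(-4))/(-3979725) - 1*(-2277343) = (-4)**2/(-3979725) - 1*(-2277343) = 16*(-1/3979725) + 2277343 = -16/3979725 + 2277343 = 9063198870659/3979725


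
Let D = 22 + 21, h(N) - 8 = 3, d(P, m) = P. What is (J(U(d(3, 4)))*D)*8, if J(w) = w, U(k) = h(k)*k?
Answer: 11352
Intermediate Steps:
h(N) = 11 (h(N) = 8 + 3 = 11)
U(k) = 11*k
D = 43
(J(U(d(3, 4)))*D)*8 = ((11*3)*43)*8 = (33*43)*8 = 1419*8 = 11352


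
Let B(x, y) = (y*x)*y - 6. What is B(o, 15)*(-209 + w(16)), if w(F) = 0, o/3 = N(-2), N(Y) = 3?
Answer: -421971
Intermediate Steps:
o = 9 (o = 3*3 = 9)
B(x, y) = -6 + x*y² (B(x, y) = (x*y)*y - 6 = x*y² - 6 = -6 + x*y²)
B(o, 15)*(-209 + w(16)) = (-6 + 9*15²)*(-209 + 0) = (-6 + 9*225)*(-209) = (-6 + 2025)*(-209) = 2019*(-209) = -421971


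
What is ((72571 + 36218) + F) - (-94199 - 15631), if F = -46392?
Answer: 172227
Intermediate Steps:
((72571 + 36218) + F) - (-94199 - 15631) = ((72571 + 36218) - 46392) - (-94199 - 15631) = (108789 - 46392) - 1*(-109830) = 62397 + 109830 = 172227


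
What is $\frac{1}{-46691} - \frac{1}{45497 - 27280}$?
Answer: $- \frac{64908}{850569947} \approx -7.6311 \cdot 10^{-5}$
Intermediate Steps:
$\frac{1}{-46691} - \frac{1}{45497 - 27280} = - \frac{1}{46691} - \frac{1}{18217} = - \frac{64908}{850569947}$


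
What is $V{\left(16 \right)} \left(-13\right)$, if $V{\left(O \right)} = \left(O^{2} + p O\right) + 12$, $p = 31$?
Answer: $-9932$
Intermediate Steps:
$V{\left(O \right)} = 12 + O^{2} + 31 O$ ($V{\left(O \right)} = \left(O^{2} + 31 O\right) + 12 = 12 + O^{2} + 31 O$)
$V{\left(16 \right)} \left(-13\right) = \left(12 + 16^{2} + 31 \cdot 16\right) \left(-13\right) = \left(12 + 256 + 496\right) \left(-13\right) = 764 \left(-13\right) = -9932$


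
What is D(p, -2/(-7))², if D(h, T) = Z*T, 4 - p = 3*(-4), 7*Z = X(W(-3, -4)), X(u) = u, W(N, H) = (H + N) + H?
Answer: 484/2401 ≈ 0.20158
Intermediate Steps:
W(N, H) = N + 2*H
Z = -11/7 (Z = (-3 + 2*(-4))/7 = (-3 - 8)/7 = (⅐)*(-11) = -11/7 ≈ -1.5714)
p = 16 (p = 4 - 3*(-4) = 4 - 1*(-12) = 4 + 12 = 16)
D(h, T) = -11*T/7
D(p, -2/(-7))² = (-(-22)/(7*(-7)))² = (-(-22)*(-1)/(7*7))² = (-11/7*2/7)² = (-22/49)² = 484/2401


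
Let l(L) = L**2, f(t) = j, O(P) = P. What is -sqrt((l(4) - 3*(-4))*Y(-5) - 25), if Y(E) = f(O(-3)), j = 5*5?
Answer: -15*sqrt(3) ≈ -25.981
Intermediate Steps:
j = 25
f(t) = 25
Y(E) = 25
-sqrt((l(4) - 3*(-4))*Y(-5) - 25) = -sqrt((4**2 - 3*(-4))*25 - 25) = -sqrt((16 + 12)*25 - 25) = -sqrt(28*25 - 25) = -sqrt(700 - 25) = -sqrt(675) = -15*sqrt(3)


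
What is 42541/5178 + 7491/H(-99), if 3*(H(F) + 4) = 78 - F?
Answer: 3738923/25890 ≈ 144.42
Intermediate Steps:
H(F) = 22 - F/3 (H(F) = -4 + (78 - F)/3 = -4 + (26 - F/3) = 22 - F/3)
42541/5178 + 7491/H(-99) = 42541/5178 + 7491/(22 - ⅓*(-99)) = 42541*(1/5178) + 7491/(22 + 33) = 42541/5178 + 7491/55 = 42541/5178 + 7491*(1/55) = 42541/5178 + 681/5 = 3738923/25890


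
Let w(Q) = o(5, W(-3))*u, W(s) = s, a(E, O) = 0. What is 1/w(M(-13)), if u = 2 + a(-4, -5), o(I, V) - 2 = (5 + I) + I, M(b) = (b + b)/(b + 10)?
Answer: 1/34 ≈ 0.029412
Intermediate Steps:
M(b) = 2*b/(10 + b) (M(b) = (2*b)/(10 + b) = 2*b/(10 + b))
o(I, V) = 7 + 2*I (o(I, V) = 2 + ((5 + I) + I) = 2 + (5 + 2*I) = 7 + 2*I)
u = 2 (u = 2 + 0 = 2)
w(Q) = 34 (w(Q) = (7 + 2*5)*2 = (7 + 10)*2 = 17*2 = 34)
1/w(M(-13)) = 1/34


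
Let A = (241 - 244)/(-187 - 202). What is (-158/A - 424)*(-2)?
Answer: 125468/3 ≈ 41823.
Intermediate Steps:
A = 3/389 (A = -3/(-389) = -3*(-1/389) = 3/389 ≈ 0.0077121)
(-158/A - 424)*(-2) = (-158/3/389 - 424)*(-2) = (-158*389/3 - 424)*(-2) = (-61462/3 - 424)*(-2) = -62734/3*(-2) = 125468/3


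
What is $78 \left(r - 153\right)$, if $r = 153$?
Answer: $0$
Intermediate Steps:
$78 \left(r - 153\right) = 78 \left(153 - 153\right) = 78 \cdot 0 = 0$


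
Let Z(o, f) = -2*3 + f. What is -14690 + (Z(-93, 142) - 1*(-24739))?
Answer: 10185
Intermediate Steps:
Z(o, f) = -6 + f
-14690 + (Z(-93, 142) - 1*(-24739)) = -14690 + ((-6 + 142) - 1*(-24739)) = -14690 + (136 + 24739) = -14690 + 24875 = 10185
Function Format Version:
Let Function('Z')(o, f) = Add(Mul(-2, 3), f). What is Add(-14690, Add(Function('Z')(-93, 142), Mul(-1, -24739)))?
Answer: 10185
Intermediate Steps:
Function('Z')(o, f) = Add(-6, f)
Add(-14690, Add(Function('Z')(-93, 142), Mul(-1, -24739))) = Add(-14690, Add(Add(-6, 142), Mul(-1, -24739))) = Add(-14690, Add(136, 24739)) = Add(-14690, 24875) = 10185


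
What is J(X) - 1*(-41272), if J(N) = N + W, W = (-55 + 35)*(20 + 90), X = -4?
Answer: 39068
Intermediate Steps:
W = -2200 (W = -20*110 = -2200)
J(N) = -2200 + N (J(N) = N - 2200 = -2200 + N)
J(X) - 1*(-41272) = (-2200 - 4) - 1*(-41272) = -2204 + 41272 = 39068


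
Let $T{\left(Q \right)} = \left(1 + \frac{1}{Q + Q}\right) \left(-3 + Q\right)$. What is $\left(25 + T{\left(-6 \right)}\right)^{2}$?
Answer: $\frac{4489}{16} \approx 280.56$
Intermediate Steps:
$T{\left(Q \right)} = \left(1 + \frac{1}{2 Q}\right) \left(-3 + Q\right)$
$\left(25 + T{\left(-6 \right)}\right)^{2} = \left(25 - \left(\frac{17}{2} - \frac{1}{4}\right)\right)^{2} = \left(25 - \frac{33}{4}\right)^{2} = \left(\frac{67}{4}\right)^{2} = \frac{4489}{16}$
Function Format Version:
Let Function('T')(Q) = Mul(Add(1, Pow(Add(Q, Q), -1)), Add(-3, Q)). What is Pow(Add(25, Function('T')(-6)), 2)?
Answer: Rational(4489, 16) ≈ 280.56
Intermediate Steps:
Function('T')(Q) = Mul(Add(1, Mul(Rational(1, 2), Pow(Q, -1))), Add(-3, Q)) (Function('T')(Q) = Mul(Add(1, Pow(Mul(2, Q), -1)), Add(-3, Q)) = Mul(Add(1, Mul(Rational(1, 2), Pow(Q, -1))), Add(-3, Q)))
Pow(Add(25, Function('T')(-6)), 2) = Pow(Add(25, Add(Rational(-5, 2), -6, Mul(Rational(-3, 2), Pow(-6, -1)))), 2) = Pow(Add(25, Add(Rational(-5, 2), -6, Mul(Rational(-3, 2), Rational(-1, 6)))), 2) = Pow(Add(25, Add(Rational(-5, 2), -6, Rational(1, 4))), 2) = Pow(Add(25, Rational(-33, 4)), 2) = Pow(Rational(67, 4), 2) = Rational(4489, 16)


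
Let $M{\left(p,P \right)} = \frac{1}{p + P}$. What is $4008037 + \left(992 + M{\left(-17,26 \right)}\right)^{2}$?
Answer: $\frac{404378038}{81} \approx 4.9923 \cdot 10^{6}$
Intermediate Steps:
$M{\left(p,P \right)} = \frac{1}{P + p}$
$4008037 + \left(992 + M{\left(-17,26 \right)}\right)^{2} = 4008037 + \left(992 + \frac{1}{26 - 17}\right)^{2} = 4008037 + \left(992 + \frac{1}{9}\right)^{2} = 4008037 + \left(\frac{8929}{9}\right)^{2} = 4008037 + \frac{79727041}{81} = \frac{404378038}{81}$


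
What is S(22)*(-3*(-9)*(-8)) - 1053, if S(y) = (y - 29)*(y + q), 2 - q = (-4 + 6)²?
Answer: 29187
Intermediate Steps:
q = -2 (q = 2 - (-4 + 6)² = 2 - 1*2² = 2 - 1*4 = 2 - 4 = -2)
S(y) = (-29 + y)*(-2 + y) (S(y) = (y - 29)*(y - 2) = (-29 + y)*(-2 + y))
S(22)*(-3*(-9)*(-8)) - 1053 = (58 + 22² - 31*22)*(-3*(-9)*(-8)) - 1053 = (58 + 484 - 682)*(27*(-8)) - 1053 = -140*(-216) - 1053 = 30240 - 1053 = 29187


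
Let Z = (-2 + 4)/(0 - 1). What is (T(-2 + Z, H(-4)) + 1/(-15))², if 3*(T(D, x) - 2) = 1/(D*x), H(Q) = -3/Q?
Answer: 6724/2025 ≈ 3.3205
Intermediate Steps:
Z = -2 (Z = 2/(-1) = 2*(-1) = -2)
T(D, x) = 2 + 1/(3*D*x) (T(D, x) = 2 + 1/(3*((D*x))) = 2 + (1/(D*x))/3 = 2 + 1/(3*D*x))
(T(-2 + Z, H(-4)) + 1/(-15))² = ((2 + 1/(3*(-2 - 2)*((-3/(-4))))) + 1/(-15))² = ((2 + (⅓)/(-4*(-3*(-¼)))) - 1/15)² = ((2 + (⅓)*(-¼)/(¾)) - 1/15)² = ((2 + (⅓)*(-¼)*(4/3)) - 1/15)² = ((2 - ⅑) - 1/15)² = (17/9 - 1/15)² = (82/45)² = 6724/2025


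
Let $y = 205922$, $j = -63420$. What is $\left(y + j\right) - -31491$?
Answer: $173993$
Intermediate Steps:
$\left(y + j\right) - -31491 = \left(205922 - 63420\right) - -31491 = 142502 + \left(-97752 + 129243\right) = 142502 + 31491 = 173993$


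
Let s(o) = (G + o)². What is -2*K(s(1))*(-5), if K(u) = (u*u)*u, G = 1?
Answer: 640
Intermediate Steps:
s(o) = (1 + o)²
K(u) = u³ (K(u) = u²*u = u³)
-2*K(s(1))*(-5) = -2*(1 + 1)⁶*(-5) = -2*(2²)³*(-5) = -2*4³*(-5) = -2*64*(-5) = -128*(-5) = 640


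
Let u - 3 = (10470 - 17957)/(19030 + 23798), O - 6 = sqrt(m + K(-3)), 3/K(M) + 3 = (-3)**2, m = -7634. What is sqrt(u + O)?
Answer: sqrt(4046871255 + 229279698*I*sqrt(30534))/21414 ≈ 6.9512 + 6.2845*I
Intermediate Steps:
K(M) = 1/2 (K(M) = 3/(-3 + (-3)**2) = 3/(-3 + 9) = 3/6 = 3*(1/6) = 1/2)
O = 6 + I*sqrt(30534)/2 (O = 6 + sqrt(-7634 + 1/2) = 6 + sqrt(-15267/2) = 6 + I*sqrt(30534)/2 ≈ 6.0 + 87.37*I)
u = 120997/42828 (u = 3 + (10470 - 17957)/(19030 + 23798) = 3 - 7487/42828 = 120997/42828 ≈ 2.8252)
sqrt(u + O) = sqrt(120997/42828 + (6 + I*sqrt(30534)/2)) = sqrt(377965/42828 + I*sqrt(30534)/2)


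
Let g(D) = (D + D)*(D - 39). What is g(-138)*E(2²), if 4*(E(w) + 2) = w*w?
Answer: 97704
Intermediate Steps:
g(D) = 2*D*(-39 + D) (g(D) = (2*D)*(-39 + D) = 2*D*(-39 + D))
E(w) = -2 + w²/4 (E(w) = -2 + (w*w)/4 = -2 + w²/4)
g(-138)*E(2²) = (2*(-138)*(-39 - 138))*(-2 + (2²)²/4) = (2*(-138)*(-177))*(-2 + (¼)*4²) = 48852*(-2 + (¼)*16) = 48852*(-2 + 4) = 48852*2 = 97704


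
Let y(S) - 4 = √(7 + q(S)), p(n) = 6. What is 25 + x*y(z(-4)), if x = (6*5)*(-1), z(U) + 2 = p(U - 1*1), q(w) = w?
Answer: -95 - 30*√11 ≈ -194.50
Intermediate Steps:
z(U) = 4 (z(U) = -2 + 6 = 4)
y(S) = 4 + √(7 + S)
x = -30 (x = 30*(-1) = -30)
25 + x*y(z(-4)) = 25 - 30*(4 + √(7 + 4)) = 25 - 30*(4 + √11) = 25 + (-120 - 30*√11) = -95 - 30*√11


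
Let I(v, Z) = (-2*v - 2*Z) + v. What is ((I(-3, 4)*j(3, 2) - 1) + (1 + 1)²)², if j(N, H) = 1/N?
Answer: 16/9 ≈ 1.7778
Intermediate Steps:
I(v, Z) = -v - 2*Z (I(v, Z) = (-2*Z - 2*v) + v = -v - 2*Z)
((I(-3, 4)*j(3, 2) - 1) + (1 + 1)²)² = (((-1*(-3) - 2*4)/3 - 1) + (1 + 1)²)² = (((3 - 8)*(⅓) - 1) + 2²)² = ((-5*⅓ - 1) + 4)² = ((-5/3 - 1) + 4)² = (-8/3 + 4)² = (4/3)² = 16/9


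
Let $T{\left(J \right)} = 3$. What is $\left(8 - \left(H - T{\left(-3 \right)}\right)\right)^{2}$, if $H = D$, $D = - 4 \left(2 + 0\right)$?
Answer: $361$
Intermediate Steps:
$D = -8$ ($D = \left(-4\right) 2 = -8$)
$H = -8$
$\left(8 - \left(H - T{\left(-3 \right)}\right)\right)^{2} = \left(8 + \left(3 - -8\right)\right)^{2} = \left(8 + \left(3 + 8\right)\right)^{2} = \left(8 + 11\right)^{2} = 19^{2} = 361$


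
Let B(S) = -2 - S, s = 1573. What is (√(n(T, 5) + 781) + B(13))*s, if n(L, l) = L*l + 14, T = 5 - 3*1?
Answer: -23595 + 1573*√805 ≈ 21035.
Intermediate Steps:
T = 2 (T = 5 - 3 = 2)
n(L, l) = 14 + L*l
(√(n(T, 5) + 781) + B(13))*s = (√((14 + 2*5) + 781) + (-2 - 1*13))*1573 = (√((14 + 10) + 781) + (-2 - 13))*1573 = (√(24 + 781) - 15)*1573 = (√805 - 15)*1573 = (-15 + √805)*1573 = -23595 + 1573*√805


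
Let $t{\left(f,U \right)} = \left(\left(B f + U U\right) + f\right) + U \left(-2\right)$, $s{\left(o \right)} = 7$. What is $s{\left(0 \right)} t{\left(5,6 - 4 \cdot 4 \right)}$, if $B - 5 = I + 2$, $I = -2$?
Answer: $1050$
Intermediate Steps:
$B = 5$ ($B = 5 + \left(-2 + 2\right) = 5 + 0 = 5$)
$t{\left(f,U \right)} = U^{2} - 2 U + 6 f$ ($t{\left(f,U \right)} = \left(\left(5 f + U U\right) + f\right) + U \left(-2\right) = \left(\left(5 f + U^{2}\right) + f\right) - 2 U = \left(\left(U^{2} + 5 f\right) + f\right) - 2 U = \left(U^{2} + 6 f\right) - 2 U = U^{2} - 2 U + 6 f$)
$s{\left(0 \right)} t{\left(5,6 - 4 \cdot 4 \right)} = 7 \left(\left(6 - 4 \cdot 4\right)^{2} - 2 \left(6 - 4 \cdot 4\right) + 6 \cdot 5\right) = 7 \left(\left(6 - 16\right)^{2} - 2 \left(6 - 16\right) + 30\right) = 7 \left(\left(-10\right)^{2} - -20 + 30\right) = 7 \left(100 + 20 + 30\right) = 7 \cdot 150 = 1050$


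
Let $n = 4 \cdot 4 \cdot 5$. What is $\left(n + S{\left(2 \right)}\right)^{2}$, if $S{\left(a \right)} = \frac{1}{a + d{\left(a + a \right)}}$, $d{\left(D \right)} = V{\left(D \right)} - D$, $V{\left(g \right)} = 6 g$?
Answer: $\frac{3101121}{484} \approx 6407.3$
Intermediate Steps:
$d{\left(D \right)} = 5 D$ ($d{\left(D \right)} = 6 D - D = 5 D$)
$S{\left(a \right)} = \frac{1}{11 a}$ ($S{\left(a \right)} = \frac{1}{a + 5 \left(a + a\right)} = \frac{1}{a + 5 \cdot 2 a} = \frac{1}{a + 10 a} = \frac{1}{11 a}$)
$n = 80$ ($n = 16 \cdot 5 = 80$)
$\left(n + S{\left(2 \right)}\right)^{2} = \left(80 + \frac{1}{11 \cdot 2}\right)^{2} = \left(80 + \frac{1}{11} \cdot \frac{1}{2}\right)^{2} = \left(80 + \frac{1}{22}\right)^{2} = \left(\frac{1761}{22}\right)^{2} = \frac{3101121}{484}$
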